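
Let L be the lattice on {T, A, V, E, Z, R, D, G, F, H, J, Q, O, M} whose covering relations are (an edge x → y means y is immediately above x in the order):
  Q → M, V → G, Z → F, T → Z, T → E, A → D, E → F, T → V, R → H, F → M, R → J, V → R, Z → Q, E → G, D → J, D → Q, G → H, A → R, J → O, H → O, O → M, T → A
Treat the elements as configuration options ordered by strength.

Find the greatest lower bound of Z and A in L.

Common lower bounds of {Z, A}: T.
The greatest among these is T.

T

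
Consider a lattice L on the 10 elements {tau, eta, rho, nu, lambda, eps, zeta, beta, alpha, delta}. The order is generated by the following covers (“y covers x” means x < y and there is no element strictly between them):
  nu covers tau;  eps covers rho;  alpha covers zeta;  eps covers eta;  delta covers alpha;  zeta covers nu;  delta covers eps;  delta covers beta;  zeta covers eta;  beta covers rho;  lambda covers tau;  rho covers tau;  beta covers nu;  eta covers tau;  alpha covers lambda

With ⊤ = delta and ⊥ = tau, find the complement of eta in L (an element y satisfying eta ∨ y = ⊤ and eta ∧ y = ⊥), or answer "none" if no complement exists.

beta

Need y with eta ∨ y = delta and eta ∧ y = tau.
Checking each element gives: beta.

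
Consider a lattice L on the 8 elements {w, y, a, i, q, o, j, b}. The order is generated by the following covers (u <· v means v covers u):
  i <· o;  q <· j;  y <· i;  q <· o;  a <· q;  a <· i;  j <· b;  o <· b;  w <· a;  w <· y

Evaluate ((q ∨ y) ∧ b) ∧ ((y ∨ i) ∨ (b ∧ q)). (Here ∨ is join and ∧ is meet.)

q ∨ y = o
o ∧ b = o
y ∨ i = i
b ∧ q = q
i ∨ q = o
o ∧ o = o

o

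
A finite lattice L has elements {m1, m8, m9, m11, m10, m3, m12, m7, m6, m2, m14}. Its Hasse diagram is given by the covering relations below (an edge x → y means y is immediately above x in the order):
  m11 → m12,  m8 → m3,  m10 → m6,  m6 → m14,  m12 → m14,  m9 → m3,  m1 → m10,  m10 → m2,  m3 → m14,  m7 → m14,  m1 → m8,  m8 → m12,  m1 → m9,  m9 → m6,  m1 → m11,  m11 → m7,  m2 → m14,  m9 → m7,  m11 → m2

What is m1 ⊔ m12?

Common upper bounds of {m1, m12}: m12, m14.
The least among these is m12.

m12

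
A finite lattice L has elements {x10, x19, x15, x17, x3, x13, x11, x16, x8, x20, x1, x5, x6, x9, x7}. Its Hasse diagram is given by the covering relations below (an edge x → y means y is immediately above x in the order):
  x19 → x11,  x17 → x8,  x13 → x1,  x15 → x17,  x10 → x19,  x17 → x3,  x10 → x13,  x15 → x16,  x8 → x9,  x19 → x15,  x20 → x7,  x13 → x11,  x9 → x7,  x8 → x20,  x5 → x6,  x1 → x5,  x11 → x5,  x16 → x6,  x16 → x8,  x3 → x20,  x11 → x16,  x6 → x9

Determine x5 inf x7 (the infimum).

Common lower bounds of {x5, x7}: x1, x10, x11, x13, x19, x5.
The greatest among these is x5.

x5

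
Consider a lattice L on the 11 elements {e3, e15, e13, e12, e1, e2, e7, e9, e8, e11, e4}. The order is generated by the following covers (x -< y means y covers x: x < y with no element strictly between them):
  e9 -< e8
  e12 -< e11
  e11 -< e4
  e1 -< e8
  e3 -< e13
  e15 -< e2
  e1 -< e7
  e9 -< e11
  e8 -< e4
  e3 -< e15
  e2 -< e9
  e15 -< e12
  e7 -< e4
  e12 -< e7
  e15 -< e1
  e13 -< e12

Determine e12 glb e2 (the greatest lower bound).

Common lower bounds of {e12, e2}: e15, e3.
The greatest among these is e15.

e15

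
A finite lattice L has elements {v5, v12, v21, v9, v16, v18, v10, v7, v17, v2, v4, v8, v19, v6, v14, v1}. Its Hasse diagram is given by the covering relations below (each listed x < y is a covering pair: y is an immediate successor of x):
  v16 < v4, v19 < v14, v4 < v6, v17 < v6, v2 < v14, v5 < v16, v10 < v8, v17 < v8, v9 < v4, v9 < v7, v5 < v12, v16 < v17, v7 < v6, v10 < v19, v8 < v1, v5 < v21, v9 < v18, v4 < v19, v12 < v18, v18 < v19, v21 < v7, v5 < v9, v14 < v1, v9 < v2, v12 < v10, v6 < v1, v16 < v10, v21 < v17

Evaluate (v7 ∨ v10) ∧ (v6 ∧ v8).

v7 ∨ v10 = v1
v6 ∧ v8 = v17
v1 ∧ v17 = v17

v17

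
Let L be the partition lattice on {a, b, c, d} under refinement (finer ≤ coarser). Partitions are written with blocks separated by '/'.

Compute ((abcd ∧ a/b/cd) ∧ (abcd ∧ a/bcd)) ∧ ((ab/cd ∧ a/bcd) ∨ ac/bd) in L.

abcd ∧ a/b/cd = a/b/cd
abcd ∧ a/bcd = a/bcd
a/b/cd ∧ a/bcd = a/b/cd
ab/cd ∧ a/bcd = a/b/cd
a/b/cd ∨ ac/bd = abcd
a/b/cd ∧ abcd = a/b/cd

a/b/cd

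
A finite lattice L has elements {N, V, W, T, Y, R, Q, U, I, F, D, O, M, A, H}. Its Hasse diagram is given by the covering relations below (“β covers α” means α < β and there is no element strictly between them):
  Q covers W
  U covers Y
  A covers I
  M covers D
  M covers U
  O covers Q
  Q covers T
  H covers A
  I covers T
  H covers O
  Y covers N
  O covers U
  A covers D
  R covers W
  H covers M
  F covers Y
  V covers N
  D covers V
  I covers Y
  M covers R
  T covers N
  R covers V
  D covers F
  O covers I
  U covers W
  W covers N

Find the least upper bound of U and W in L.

Common upper bounds of {U, W}: H, M, O, U.
The least among these is U.

U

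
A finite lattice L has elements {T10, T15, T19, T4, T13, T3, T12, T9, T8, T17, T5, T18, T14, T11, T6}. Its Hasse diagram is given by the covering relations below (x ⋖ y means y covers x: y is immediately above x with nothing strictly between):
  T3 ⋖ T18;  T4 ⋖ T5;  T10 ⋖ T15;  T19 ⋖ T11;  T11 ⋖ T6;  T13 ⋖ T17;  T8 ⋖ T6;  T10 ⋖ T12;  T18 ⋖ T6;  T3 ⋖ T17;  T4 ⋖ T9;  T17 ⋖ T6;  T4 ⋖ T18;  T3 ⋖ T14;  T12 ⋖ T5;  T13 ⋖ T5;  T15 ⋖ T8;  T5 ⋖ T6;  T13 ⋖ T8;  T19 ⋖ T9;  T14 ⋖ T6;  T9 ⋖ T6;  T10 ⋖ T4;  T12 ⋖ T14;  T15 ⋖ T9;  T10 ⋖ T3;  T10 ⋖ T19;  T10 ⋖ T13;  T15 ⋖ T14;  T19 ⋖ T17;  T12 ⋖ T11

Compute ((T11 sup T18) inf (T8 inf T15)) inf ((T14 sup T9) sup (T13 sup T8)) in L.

T15

T11 ∨ T18 = T6
T8 ∧ T15 = T15
T6 ∧ T15 = T15
T14 ∨ T9 = T6
T13 ∨ T8 = T8
T6 ∨ T8 = T6
T15 ∧ T6 = T15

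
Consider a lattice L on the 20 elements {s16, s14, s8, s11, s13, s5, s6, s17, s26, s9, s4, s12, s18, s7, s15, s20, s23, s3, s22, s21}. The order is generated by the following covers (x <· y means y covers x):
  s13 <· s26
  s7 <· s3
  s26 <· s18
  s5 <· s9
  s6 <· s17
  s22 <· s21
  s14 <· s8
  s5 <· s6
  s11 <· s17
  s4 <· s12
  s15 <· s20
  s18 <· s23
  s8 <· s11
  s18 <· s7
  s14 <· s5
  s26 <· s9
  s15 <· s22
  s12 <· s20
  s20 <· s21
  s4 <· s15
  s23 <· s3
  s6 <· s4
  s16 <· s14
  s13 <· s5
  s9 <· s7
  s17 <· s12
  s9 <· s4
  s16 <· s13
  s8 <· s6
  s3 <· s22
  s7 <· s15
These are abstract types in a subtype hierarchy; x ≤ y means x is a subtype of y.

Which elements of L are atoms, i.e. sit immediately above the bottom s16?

s13, s14

The atoms are exactly the elements that cover s16: s13, s14.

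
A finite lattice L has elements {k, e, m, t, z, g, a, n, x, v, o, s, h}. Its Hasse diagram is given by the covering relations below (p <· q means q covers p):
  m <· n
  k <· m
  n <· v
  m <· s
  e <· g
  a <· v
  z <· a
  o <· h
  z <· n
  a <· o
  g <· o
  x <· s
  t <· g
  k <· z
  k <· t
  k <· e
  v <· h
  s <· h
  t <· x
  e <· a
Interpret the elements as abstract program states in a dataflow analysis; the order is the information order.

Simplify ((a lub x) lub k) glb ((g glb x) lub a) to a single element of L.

a ∨ x = h
h ∨ k = h
g ∧ x = t
t ∨ a = o
h ∧ o = o

o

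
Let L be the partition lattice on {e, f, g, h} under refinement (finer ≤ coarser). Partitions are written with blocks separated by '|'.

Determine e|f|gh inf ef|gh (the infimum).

Common lower bounds of {e|f|gh, ef|gh}: e|f|gh, e|f|g|h.
The greatest among these is e|f|gh.

e|f|gh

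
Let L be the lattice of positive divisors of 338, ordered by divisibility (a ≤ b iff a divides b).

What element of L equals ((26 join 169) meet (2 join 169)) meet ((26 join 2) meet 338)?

26 ∨ 169 = 338
2 ∨ 169 = 338
338 ∧ 338 = 338
26 ∨ 2 = 26
26 ∧ 338 = 26
338 ∧ 26 = 26

26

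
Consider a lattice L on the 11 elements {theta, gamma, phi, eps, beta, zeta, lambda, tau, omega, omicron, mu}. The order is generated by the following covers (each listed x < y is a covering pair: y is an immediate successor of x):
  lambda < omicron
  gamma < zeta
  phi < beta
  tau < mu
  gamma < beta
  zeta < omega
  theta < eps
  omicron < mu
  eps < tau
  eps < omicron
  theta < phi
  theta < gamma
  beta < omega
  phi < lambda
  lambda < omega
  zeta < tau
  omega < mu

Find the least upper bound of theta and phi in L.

phi

Common upper bounds of {theta, phi}: beta, lambda, mu, omega, omicron, phi.
The least among these is phi.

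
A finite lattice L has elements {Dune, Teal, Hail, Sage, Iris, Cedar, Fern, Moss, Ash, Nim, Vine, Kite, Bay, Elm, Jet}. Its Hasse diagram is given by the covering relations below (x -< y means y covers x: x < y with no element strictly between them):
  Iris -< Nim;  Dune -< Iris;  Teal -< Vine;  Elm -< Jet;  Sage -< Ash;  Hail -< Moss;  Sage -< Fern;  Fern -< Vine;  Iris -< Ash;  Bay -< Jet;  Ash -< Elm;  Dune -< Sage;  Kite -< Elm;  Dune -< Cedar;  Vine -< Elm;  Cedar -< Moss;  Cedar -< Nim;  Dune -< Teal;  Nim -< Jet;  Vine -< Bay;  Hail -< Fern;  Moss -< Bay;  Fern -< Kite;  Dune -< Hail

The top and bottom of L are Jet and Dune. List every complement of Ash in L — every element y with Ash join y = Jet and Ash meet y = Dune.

Need y with Ash ∨ y = Jet and Ash ∧ y = Dune.
Checking each element gives: Cedar, Moss.

Cedar, Moss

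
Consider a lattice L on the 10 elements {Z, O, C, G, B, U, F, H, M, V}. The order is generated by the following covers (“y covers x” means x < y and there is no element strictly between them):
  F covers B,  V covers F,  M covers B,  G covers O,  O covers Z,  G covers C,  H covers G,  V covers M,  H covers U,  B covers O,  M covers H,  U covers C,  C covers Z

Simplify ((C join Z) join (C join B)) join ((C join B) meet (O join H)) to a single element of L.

C ∨ Z = C
C ∨ B = M
C ∨ M = M
C ∨ B = M
O ∨ H = H
M ∧ H = H
M ∨ H = M

M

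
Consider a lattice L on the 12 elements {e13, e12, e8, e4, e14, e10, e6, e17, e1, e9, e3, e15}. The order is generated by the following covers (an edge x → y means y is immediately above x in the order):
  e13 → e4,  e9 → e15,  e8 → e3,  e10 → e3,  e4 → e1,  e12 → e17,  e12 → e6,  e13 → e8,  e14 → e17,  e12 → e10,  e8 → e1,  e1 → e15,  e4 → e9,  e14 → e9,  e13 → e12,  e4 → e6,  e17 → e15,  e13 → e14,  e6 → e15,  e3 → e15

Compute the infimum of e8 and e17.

Common lower bounds of {e8, e17}: e13.
The greatest among these is e13.

e13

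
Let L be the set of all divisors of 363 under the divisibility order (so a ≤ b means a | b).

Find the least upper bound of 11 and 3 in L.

33

In the divisibility order, the join is the least common multiple: lcm(11, 3) = 33.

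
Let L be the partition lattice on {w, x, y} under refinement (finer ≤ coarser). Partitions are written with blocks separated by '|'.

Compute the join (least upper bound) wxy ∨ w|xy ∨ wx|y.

The join of wxy, w|xy, wx|y merges any blocks that overlap across the partitions, giving wxy.

wxy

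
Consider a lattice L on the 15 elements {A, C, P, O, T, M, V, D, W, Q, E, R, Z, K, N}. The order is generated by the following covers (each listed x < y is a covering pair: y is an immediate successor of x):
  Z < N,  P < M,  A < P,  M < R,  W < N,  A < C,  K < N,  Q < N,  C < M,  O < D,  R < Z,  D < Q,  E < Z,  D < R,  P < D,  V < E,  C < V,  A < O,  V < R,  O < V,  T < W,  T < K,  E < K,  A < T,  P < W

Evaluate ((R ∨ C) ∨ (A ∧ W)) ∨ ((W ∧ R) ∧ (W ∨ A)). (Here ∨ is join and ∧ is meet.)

R

R ∨ C = R
A ∧ W = A
R ∨ A = R
W ∧ R = P
W ∨ A = W
P ∧ W = P
R ∨ P = R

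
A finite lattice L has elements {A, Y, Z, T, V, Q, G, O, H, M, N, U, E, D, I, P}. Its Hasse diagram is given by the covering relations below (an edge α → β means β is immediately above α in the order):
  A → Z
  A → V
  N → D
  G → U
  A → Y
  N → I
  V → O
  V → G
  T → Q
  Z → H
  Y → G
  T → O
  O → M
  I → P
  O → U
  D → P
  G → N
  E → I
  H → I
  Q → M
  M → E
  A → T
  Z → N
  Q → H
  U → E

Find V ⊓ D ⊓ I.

V

Common lower bounds of {V, D, I}: A, V.
The greatest among these is V.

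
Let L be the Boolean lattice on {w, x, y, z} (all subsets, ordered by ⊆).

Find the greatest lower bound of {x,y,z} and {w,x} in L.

Under ⊆, meet is intersection: {x,y,z} ∩ {w,x} = {x}.

{x}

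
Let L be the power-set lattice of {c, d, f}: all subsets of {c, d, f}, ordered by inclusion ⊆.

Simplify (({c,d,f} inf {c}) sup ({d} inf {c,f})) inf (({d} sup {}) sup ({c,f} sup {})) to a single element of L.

{c,d,f} ∧ {c} = {c}
{d} ∧ {c,f} = {}
{c} ∨ {} = {c}
{d} ∨ {} = {d}
{c,f} ∨ {} = {c,f}
{d} ∨ {c,f} = {c,d,f}
{c} ∧ {c,d,f} = {c}

{c}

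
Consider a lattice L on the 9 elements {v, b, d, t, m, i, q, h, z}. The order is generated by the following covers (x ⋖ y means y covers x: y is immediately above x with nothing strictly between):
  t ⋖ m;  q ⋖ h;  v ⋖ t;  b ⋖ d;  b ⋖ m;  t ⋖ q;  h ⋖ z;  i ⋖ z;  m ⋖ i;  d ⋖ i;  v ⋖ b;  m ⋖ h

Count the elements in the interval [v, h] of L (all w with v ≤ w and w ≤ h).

6

The interval [v, h] = {b, h, m, q, t, v}, which has 6 elements.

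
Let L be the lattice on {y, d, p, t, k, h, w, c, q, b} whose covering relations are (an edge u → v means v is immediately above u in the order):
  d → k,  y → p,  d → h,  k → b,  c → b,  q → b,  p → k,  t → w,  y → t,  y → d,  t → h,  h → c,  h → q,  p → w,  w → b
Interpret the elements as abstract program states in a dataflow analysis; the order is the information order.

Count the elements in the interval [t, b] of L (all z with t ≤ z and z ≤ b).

6

The interval [t, b] = {b, c, h, q, t, w}, which has 6 elements.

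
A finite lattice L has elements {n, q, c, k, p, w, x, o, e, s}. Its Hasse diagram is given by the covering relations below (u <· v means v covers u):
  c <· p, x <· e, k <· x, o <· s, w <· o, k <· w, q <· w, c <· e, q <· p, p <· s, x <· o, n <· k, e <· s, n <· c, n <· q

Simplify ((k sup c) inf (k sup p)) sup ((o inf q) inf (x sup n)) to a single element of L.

k ∨ c = e
k ∨ p = s
e ∧ s = e
o ∧ q = q
x ∨ n = x
q ∧ x = n
e ∨ n = e

e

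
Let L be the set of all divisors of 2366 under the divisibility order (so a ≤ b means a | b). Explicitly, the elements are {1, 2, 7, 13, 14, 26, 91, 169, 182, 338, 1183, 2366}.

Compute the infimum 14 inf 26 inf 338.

Common lower bounds of {14, 26, 338}: 1, 2.
The greatest among these is 2.

2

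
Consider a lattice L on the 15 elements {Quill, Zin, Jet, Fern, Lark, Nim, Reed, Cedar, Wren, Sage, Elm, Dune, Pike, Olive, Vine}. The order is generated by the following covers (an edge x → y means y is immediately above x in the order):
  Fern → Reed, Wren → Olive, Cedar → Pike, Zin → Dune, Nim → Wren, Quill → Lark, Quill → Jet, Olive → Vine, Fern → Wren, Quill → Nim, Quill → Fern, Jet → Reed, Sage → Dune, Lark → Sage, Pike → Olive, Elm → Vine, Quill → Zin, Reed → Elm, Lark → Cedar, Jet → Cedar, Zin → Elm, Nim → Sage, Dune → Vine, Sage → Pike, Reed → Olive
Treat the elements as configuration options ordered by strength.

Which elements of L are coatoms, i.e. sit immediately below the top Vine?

The coatoms are exactly the elements covered by Vine: Dune, Elm, Olive.

Dune, Elm, Olive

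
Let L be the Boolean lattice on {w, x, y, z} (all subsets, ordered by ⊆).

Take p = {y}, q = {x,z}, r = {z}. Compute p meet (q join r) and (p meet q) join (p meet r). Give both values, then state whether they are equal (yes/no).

{}; {}; yes

q join r = {x,z}, so p meet (q join r) = {y} meet {x,z} = {}.
p meet q = {} and p meet r = {}, so (p meet q) join (p meet r) = {} join {} = {}.
Equal: yes.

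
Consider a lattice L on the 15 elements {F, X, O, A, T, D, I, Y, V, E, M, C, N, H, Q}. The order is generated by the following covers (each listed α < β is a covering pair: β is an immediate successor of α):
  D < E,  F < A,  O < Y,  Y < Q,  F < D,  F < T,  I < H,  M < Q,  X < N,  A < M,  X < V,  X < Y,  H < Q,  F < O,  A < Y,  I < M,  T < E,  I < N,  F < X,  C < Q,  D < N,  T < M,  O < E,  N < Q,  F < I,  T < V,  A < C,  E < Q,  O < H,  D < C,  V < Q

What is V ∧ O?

Common lower bounds of {V, O}: F.
The greatest among these is F.

F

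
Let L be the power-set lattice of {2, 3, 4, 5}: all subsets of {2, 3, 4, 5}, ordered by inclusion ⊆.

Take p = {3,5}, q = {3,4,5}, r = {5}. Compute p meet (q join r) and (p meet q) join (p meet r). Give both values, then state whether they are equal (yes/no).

q join r = {3,4,5}, so p meet (q join r) = {3,5} meet {3,4,5} = {3,5}.
p meet q = {3,5} and p meet r = {5}, so (p meet q) join (p meet r) = {3,5} join {5} = {3,5}.
Equal: yes.

{3,5}; {3,5}; yes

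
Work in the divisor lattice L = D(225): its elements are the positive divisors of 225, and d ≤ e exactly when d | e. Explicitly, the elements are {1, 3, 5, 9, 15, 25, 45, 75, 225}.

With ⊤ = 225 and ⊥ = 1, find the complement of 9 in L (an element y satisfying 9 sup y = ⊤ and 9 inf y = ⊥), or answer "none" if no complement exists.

Need y with 9 ∨ y = 225 and 9 ∧ y = 1.
Checking each element gives: 25.

25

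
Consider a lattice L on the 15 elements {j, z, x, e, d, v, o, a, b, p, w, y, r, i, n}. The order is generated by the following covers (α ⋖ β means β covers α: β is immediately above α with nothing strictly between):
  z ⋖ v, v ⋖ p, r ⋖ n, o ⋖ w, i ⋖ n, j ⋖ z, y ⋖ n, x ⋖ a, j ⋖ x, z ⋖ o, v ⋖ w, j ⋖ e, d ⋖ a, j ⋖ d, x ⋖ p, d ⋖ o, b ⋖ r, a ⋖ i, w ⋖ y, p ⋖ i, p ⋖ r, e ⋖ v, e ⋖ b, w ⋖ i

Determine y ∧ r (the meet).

v

Common lower bounds of {y, r}: e, j, v, z.
The greatest among these is v.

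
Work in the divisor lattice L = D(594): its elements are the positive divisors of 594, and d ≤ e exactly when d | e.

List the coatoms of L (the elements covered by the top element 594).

198, 297, 54

The coatoms are exactly the elements covered by 594: 198, 297, 54.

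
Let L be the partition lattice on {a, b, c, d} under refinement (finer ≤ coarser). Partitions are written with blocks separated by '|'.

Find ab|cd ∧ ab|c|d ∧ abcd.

ab|c|d

Common lower bounds of {ab|cd, ab|c|d, abcd}: ab|c|d, a|b|c|d.
The greatest among these is ab|c|d.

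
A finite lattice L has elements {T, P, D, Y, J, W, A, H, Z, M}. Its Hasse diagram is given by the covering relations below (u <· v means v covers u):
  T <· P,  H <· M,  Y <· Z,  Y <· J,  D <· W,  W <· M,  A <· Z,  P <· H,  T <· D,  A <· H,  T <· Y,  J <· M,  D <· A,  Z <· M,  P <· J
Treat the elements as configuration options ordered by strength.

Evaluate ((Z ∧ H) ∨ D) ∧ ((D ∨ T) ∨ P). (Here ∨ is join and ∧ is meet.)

Z ∧ H = A
A ∨ D = A
D ∨ T = D
D ∨ P = H
A ∧ H = A

A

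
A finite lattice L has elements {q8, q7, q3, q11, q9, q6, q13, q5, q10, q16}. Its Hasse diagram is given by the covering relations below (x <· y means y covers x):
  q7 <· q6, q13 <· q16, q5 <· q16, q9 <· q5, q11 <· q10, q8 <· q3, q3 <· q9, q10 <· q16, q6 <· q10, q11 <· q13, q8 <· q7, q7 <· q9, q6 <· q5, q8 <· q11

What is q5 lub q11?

Common upper bounds of {q5, q11}: q16.
The least among these is q16.

q16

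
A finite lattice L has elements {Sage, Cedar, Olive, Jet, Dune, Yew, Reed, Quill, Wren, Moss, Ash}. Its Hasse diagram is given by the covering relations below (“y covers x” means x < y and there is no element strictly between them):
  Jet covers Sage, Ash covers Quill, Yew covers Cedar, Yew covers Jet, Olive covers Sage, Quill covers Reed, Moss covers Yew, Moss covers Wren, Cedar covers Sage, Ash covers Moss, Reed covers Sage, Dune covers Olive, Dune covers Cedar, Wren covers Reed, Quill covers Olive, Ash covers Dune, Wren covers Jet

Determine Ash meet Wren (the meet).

Common lower bounds of {Ash, Wren}: Jet, Reed, Sage, Wren.
The greatest among these is Wren.

Wren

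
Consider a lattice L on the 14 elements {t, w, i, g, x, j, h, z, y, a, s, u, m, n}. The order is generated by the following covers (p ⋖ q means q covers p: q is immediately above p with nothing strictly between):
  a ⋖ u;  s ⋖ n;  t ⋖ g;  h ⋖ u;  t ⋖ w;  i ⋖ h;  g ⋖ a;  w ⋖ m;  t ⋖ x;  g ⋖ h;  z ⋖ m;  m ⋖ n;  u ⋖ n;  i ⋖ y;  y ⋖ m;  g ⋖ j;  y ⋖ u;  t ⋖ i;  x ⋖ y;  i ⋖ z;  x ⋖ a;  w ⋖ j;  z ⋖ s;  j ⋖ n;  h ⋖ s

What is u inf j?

Common lower bounds of {u, j}: g, t.
The greatest among these is g.

g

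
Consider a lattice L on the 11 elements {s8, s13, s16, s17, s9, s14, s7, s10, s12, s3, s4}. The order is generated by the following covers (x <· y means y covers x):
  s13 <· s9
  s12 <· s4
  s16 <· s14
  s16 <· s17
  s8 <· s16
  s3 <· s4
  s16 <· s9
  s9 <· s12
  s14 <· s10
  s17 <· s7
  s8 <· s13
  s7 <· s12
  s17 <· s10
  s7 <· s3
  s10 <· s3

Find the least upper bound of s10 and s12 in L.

Common upper bounds of {s10, s12}: s4.
The least among these is s4.

s4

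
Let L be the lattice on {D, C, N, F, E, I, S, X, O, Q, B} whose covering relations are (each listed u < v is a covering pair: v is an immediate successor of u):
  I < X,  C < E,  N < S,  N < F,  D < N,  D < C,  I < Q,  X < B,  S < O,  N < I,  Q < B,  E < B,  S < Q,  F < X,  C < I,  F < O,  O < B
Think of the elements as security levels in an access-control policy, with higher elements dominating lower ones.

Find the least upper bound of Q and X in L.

Common upper bounds of {Q, X}: B.
The least among these is B.

B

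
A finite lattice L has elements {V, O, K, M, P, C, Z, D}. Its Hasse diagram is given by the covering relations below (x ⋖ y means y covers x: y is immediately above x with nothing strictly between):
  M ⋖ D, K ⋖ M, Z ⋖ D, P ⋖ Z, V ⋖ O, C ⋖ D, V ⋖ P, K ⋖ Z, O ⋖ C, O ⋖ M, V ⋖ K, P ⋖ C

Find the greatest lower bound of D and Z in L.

Common lower bounds of {D, Z}: K, P, V, Z.
The greatest among these is Z.

Z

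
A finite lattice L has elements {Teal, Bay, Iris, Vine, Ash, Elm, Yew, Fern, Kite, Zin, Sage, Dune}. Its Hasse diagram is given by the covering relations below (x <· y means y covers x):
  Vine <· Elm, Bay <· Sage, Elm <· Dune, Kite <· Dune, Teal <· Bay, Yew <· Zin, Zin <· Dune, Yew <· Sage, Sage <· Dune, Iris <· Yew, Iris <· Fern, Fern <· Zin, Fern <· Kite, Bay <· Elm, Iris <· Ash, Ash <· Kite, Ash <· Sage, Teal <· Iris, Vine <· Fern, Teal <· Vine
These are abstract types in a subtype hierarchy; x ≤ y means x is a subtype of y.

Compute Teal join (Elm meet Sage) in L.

Bay

Elm ∧ Sage = Bay
Teal ∨ Bay = Bay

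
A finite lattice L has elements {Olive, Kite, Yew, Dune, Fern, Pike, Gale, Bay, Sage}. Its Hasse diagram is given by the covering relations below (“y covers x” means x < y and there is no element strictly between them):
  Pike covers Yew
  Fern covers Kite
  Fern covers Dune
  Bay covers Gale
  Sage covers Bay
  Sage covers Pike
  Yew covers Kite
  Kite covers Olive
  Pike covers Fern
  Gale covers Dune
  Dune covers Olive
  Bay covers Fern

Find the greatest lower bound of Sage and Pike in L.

Common lower bounds of {Sage, Pike}: Dune, Fern, Kite, Olive, Pike, Yew.
The greatest among these is Pike.

Pike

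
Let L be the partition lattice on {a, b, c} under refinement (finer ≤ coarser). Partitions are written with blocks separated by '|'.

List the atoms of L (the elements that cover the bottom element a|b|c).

ab|c, ac|b, a|bc

The atoms are exactly the elements that cover a|b|c: ab|c, ac|b, a|bc.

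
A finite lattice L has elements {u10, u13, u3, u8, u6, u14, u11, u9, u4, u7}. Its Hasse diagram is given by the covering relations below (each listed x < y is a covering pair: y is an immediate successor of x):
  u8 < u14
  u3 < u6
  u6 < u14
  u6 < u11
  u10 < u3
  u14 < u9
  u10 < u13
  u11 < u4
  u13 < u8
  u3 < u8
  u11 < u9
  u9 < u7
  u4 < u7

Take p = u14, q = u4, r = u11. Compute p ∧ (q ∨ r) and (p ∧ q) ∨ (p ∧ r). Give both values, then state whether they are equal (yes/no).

q ∨ r = u4, so p ∧ (q ∨ r) = u14 ∧ u4 = u6.
p ∧ q = u6 and p ∧ r = u6, so (p ∧ q) ∨ (p ∧ r) = u6 ∨ u6 = u6.
Equal: yes.

u6; u6; yes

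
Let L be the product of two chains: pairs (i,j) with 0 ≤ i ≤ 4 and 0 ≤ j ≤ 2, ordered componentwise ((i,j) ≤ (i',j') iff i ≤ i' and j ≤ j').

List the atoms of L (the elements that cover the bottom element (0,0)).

The atoms are exactly the elements that cover (0,0): (0,1), (1,0).

(0,1), (1,0)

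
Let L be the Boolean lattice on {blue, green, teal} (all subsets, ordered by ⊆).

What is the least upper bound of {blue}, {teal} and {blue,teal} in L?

{blue,teal}

Under ⊆, join is union: {blue} ∪ {teal} ∪ {blue,teal} = {blue,teal}.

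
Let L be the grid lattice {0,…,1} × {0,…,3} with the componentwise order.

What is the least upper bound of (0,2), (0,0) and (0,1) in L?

(0,2)

Common upper bounds of {(0,2), (0,0), (0,1)}: (0,2), (0,3), (1,2), (1,3).
The least among these is (0,2).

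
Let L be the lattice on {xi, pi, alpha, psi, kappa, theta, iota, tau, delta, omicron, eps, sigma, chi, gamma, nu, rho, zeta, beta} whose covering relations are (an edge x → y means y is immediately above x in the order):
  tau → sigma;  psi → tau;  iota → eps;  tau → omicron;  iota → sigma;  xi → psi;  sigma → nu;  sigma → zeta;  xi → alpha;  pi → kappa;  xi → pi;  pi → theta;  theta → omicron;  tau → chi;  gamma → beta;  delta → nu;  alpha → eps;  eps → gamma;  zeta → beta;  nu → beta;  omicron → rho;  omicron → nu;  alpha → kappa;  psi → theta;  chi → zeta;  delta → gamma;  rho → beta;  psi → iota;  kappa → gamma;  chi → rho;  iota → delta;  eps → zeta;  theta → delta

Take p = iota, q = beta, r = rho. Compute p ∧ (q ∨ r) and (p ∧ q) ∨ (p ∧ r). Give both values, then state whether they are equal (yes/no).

q ∨ r = beta, so p ∧ (q ∨ r) = iota ∧ beta = iota.
p ∧ q = iota and p ∧ r = psi, so (p ∧ q) ∨ (p ∧ r) = iota ∨ psi = iota.
Equal: yes.

iota; iota; yes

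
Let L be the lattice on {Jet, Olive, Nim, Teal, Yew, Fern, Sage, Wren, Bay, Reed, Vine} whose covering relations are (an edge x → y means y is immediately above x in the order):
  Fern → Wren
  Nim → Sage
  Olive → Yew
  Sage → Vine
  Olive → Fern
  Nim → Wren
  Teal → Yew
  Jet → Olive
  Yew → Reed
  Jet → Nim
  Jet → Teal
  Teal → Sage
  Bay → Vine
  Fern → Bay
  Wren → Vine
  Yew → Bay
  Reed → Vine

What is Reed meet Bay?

Yew

Common lower bounds of {Reed, Bay}: Jet, Olive, Teal, Yew.
The greatest among these is Yew.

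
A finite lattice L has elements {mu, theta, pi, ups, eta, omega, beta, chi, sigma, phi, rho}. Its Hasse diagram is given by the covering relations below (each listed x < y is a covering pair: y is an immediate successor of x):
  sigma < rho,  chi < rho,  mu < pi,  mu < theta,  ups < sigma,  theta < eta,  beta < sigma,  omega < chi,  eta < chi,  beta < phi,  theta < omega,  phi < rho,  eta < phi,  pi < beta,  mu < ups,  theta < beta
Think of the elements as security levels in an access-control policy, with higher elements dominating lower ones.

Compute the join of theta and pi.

Common upper bounds of {theta, pi}: beta, phi, rho, sigma.
The least among these is beta.

beta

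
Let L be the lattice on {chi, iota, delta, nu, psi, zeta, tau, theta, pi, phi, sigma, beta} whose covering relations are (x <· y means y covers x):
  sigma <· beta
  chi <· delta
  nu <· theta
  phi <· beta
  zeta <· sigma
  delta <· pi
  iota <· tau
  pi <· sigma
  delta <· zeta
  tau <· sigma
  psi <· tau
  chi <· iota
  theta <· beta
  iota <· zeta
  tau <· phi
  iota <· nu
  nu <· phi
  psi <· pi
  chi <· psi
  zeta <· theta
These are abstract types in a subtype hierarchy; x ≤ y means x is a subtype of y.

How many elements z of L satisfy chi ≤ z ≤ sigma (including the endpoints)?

8

The interval [chi, sigma] = {chi, delta, iota, pi, psi, sigma, tau, zeta}, which has 8 elements.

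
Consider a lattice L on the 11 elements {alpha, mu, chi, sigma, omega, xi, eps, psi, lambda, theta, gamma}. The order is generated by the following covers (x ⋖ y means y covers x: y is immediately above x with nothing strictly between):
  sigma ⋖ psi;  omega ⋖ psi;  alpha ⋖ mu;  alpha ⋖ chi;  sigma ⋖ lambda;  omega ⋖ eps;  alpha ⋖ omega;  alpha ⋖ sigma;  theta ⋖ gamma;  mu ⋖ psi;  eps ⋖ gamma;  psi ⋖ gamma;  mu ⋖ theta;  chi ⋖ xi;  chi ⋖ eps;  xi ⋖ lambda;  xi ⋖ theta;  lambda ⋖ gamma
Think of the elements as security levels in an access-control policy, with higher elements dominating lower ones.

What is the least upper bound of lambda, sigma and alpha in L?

Common upper bounds of {lambda, sigma, alpha}: gamma, lambda.
The least among these is lambda.

lambda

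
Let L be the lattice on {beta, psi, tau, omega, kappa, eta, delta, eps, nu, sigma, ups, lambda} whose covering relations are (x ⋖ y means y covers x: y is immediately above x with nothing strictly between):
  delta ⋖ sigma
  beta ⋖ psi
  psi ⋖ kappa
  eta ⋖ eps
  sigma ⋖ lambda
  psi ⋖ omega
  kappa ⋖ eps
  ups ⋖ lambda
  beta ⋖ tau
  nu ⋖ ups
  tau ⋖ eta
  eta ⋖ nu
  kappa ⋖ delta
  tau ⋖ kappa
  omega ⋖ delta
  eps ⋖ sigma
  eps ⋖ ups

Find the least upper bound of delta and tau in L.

delta

Common upper bounds of {delta, tau}: delta, lambda, sigma.
The least among these is delta.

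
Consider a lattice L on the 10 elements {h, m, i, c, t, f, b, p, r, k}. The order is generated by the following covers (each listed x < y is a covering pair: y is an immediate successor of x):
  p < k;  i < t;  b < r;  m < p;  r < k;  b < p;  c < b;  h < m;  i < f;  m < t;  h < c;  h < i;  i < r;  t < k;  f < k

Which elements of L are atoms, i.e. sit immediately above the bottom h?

c, i, m

The atoms are exactly the elements that cover h: c, i, m.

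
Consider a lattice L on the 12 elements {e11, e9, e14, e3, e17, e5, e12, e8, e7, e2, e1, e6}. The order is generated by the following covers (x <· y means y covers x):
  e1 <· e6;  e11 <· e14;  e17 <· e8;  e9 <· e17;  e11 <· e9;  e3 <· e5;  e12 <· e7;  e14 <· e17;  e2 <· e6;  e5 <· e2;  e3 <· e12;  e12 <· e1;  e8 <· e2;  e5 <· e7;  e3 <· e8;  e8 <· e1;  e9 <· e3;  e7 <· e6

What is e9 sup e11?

Common upper bounds of {e9, e11}: e1, e12, e17, e2, e3, e5, e6, e7, e8, e9.
The least among these is e9.

e9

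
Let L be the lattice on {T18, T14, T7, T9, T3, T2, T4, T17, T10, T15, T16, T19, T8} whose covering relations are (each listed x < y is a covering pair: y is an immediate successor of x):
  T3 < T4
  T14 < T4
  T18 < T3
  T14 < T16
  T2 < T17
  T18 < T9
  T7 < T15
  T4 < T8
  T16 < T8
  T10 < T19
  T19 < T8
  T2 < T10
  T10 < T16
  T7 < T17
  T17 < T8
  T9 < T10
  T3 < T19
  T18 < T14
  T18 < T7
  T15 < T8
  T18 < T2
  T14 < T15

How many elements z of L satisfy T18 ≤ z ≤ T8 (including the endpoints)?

13

The interval [T18, T8] = {T10, T14, T15, T16, T17, T18, T19, T2, T3, T4, T7, T8, T9}, which has 13 elements.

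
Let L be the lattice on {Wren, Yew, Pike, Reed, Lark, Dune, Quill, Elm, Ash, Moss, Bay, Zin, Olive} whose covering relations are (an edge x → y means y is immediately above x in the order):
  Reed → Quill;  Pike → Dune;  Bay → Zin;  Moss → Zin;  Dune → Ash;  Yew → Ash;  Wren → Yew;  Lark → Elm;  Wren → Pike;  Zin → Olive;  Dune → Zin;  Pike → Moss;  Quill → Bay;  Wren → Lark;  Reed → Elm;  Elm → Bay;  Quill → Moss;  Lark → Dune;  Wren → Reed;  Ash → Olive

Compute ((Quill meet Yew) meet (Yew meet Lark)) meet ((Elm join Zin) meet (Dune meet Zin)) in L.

Quill ∧ Yew = Wren
Yew ∧ Lark = Wren
Wren ∧ Wren = Wren
Elm ∨ Zin = Zin
Dune ∧ Zin = Dune
Zin ∧ Dune = Dune
Wren ∧ Dune = Wren

Wren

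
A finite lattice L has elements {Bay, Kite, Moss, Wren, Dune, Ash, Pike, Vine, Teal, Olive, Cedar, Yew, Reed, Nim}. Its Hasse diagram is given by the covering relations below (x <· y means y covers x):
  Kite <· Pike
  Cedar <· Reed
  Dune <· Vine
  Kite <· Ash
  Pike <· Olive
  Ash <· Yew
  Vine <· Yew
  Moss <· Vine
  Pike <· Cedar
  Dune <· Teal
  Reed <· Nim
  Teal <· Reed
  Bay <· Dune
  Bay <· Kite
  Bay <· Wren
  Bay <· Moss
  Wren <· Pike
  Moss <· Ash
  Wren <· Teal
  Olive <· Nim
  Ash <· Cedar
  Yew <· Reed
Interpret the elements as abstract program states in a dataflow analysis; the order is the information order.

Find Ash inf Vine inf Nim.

Common lower bounds of {Ash, Vine, Nim}: Bay, Moss.
The greatest among these is Moss.

Moss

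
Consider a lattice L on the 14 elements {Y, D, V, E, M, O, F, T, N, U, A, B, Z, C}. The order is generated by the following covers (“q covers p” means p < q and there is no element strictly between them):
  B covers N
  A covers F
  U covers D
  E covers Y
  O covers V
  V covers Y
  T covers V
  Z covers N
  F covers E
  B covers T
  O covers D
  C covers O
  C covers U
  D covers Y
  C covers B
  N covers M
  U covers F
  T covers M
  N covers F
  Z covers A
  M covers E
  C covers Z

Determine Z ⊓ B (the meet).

N

Common lower bounds of {Z, B}: E, F, M, N, Y.
The greatest among these is N.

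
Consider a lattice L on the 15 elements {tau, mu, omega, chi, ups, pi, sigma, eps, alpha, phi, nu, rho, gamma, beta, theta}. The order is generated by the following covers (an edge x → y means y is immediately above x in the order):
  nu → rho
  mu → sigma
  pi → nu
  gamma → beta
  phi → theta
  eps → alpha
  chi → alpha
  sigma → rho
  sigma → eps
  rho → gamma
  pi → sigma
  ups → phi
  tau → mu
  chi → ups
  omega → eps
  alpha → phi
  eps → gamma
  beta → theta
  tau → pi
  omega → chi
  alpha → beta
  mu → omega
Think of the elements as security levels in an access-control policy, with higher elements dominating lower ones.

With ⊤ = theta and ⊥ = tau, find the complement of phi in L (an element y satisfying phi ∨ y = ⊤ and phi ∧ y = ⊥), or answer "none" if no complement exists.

none

For every candidate y, either phi ∨ y ≠ theta or phi ∧ y ≠ tau; no complement exists.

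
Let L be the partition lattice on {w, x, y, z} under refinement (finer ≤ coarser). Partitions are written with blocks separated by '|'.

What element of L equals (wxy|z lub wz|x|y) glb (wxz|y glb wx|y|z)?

wx|y|z

wxy|z ∨ wz|x|y = wxyz
wxz|y ∧ wx|y|z = wx|y|z
wxyz ∧ wx|y|z = wx|y|z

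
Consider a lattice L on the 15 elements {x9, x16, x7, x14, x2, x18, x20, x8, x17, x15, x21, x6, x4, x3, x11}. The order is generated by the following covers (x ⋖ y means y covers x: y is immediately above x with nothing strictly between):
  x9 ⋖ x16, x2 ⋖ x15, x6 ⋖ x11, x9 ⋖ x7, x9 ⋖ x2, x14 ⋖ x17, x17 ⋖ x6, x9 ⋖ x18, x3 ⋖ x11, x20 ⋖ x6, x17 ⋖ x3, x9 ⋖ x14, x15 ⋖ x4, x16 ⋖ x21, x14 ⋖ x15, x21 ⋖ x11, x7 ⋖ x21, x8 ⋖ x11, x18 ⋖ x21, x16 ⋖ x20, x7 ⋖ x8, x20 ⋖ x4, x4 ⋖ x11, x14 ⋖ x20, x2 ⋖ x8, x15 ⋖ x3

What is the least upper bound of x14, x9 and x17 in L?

Common upper bounds of {x14, x9, x17}: x11, x17, x3, x6.
The least among these is x17.

x17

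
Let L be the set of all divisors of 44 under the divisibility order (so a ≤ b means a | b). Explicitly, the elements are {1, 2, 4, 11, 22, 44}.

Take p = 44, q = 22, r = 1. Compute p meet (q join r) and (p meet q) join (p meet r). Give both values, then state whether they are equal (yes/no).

q join r = 22, so p meet (q join r) = 44 meet 22 = 22.
p meet q = 22 and p meet r = 1, so (p meet q) join (p meet r) = 22 join 1 = 22.
Equal: yes.

22; 22; yes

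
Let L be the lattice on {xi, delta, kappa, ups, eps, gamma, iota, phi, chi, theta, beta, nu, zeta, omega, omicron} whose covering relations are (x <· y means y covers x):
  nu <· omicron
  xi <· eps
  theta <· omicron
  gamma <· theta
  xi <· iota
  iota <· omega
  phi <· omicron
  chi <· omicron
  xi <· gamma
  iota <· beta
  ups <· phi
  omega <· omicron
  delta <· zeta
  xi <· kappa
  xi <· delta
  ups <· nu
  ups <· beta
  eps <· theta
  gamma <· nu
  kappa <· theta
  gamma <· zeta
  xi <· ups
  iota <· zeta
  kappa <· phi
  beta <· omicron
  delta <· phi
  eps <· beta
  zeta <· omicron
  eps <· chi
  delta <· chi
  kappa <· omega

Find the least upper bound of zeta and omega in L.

Common upper bounds of {zeta, omega}: omicron.
The least among these is omicron.

omicron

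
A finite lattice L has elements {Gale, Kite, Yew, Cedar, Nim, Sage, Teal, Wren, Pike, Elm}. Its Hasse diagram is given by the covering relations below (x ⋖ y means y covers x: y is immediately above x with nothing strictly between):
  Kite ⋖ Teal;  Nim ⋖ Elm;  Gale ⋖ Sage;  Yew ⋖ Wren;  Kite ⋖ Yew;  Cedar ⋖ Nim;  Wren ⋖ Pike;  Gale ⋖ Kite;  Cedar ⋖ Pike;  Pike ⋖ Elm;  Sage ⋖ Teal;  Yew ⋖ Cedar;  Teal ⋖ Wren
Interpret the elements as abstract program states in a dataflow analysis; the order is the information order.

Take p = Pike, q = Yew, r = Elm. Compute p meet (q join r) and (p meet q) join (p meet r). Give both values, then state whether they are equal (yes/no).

Pike; Pike; yes

q join r = Elm, so p meet (q join r) = Pike meet Elm = Pike.
p meet q = Yew and p meet r = Pike, so (p meet q) join (p meet r) = Yew join Pike = Pike.
Equal: yes.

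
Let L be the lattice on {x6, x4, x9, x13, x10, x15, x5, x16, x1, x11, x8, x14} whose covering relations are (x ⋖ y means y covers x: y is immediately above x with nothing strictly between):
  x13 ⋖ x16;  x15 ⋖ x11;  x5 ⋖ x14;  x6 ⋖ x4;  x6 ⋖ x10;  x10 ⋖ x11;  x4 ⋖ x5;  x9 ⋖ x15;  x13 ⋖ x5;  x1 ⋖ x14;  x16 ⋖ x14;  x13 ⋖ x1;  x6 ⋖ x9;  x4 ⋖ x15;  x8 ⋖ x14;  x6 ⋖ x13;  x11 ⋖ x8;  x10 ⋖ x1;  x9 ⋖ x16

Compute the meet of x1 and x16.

Common lower bounds of {x1, x16}: x13, x6.
The greatest among these is x13.

x13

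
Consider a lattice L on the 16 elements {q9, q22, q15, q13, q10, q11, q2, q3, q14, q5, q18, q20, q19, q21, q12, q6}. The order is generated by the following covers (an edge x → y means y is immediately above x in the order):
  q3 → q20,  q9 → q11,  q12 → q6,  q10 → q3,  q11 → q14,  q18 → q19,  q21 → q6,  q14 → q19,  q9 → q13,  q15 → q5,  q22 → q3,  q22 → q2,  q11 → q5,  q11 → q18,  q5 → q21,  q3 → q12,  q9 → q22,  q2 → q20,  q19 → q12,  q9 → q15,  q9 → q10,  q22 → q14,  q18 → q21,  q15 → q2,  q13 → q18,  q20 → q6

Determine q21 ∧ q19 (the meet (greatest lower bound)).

q18

Common lower bounds of {q21, q19}: q11, q13, q18, q9.
The greatest among these is q18.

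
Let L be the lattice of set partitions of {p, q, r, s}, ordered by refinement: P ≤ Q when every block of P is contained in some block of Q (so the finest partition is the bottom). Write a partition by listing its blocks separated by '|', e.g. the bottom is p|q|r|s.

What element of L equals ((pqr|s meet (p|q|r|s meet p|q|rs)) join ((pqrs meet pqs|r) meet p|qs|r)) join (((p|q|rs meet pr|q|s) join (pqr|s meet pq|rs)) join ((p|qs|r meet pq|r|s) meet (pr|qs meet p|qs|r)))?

pqs|r

p|q|r|s ∧ p|q|rs = p|q|r|s
pqr|s ∧ p|q|r|s = p|q|r|s
pqrs ∧ pqs|r = pqs|r
pqs|r ∧ p|qs|r = p|qs|r
p|q|r|s ∨ p|qs|r = p|qs|r
p|q|rs ∧ pr|q|s = p|q|r|s
pqr|s ∧ pq|rs = pq|r|s
p|q|r|s ∨ pq|r|s = pq|r|s
p|qs|r ∧ pq|r|s = p|q|r|s
pr|qs ∧ p|qs|r = p|qs|r
p|q|r|s ∧ p|qs|r = p|q|r|s
pq|r|s ∨ p|q|r|s = pq|r|s
p|qs|r ∨ pq|r|s = pqs|r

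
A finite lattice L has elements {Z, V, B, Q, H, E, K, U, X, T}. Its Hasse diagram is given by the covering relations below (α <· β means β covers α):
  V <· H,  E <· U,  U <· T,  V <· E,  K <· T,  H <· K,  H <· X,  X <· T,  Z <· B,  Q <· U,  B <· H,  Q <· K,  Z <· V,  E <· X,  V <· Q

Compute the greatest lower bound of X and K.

Common lower bounds of {X, K}: B, H, V, Z.
The greatest among these is H.

H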